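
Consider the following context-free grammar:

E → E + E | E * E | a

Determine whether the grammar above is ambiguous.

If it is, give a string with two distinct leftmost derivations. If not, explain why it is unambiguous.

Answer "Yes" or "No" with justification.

Yes - the string 'a + a * a + a + a' has two distinct leftmost derivations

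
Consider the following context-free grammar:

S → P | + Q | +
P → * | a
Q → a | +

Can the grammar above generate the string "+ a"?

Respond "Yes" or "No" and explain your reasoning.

Yes - a valid derivation exists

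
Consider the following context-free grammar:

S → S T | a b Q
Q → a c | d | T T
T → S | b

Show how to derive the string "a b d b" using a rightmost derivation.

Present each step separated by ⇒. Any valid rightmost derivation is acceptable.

S ⇒ S T ⇒ S b ⇒ a b Q b ⇒ a b d b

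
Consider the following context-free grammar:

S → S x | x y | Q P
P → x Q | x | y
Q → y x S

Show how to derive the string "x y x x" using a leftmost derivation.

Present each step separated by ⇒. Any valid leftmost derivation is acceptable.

S ⇒ S x ⇒ S x x ⇒ x y x x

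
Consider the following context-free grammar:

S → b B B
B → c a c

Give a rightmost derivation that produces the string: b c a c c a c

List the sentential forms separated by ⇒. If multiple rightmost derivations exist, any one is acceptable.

S ⇒ b B B ⇒ b B c a c ⇒ b c a c c a c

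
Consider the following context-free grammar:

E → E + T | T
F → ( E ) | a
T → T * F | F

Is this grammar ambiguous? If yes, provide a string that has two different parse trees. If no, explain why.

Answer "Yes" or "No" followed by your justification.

No - the grammar is unambiguous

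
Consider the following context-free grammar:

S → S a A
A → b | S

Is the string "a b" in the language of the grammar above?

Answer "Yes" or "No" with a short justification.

No - no valid derivation exists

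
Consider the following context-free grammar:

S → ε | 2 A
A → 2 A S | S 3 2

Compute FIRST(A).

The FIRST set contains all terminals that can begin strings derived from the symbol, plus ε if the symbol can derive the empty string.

We compute FIRST(A) using the standard algorithm.
FIRST(A) = {2, 3}
FIRST(S) = {2, ε}
Therefore, FIRST(A) = {2, 3}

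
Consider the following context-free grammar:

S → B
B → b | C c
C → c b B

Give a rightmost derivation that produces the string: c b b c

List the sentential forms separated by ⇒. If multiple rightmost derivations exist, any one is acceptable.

S ⇒ B ⇒ C c ⇒ c b B c ⇒ c b b c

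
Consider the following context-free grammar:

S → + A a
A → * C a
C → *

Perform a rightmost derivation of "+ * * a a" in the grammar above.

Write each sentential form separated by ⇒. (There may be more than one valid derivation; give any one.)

S ⇒ + A a ⇒ + * C a a ⇒ + * * a a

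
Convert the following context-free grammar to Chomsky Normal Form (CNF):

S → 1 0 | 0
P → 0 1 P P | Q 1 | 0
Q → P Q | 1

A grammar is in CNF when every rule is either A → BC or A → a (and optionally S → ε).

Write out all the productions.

T1 → 1; T0 → 0; S → 0; P → 0; Q → 1; S → T1 T0; P → T0 X0; X0 → T1 X1; X1 → P P; P → Q T1; Q → P Q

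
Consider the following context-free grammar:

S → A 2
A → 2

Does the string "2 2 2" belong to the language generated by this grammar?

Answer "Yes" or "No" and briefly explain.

No - no valid derivation exists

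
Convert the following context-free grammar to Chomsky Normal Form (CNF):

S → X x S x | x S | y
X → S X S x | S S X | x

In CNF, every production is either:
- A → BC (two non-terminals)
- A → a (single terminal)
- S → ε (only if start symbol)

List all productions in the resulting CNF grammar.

TX → x; S → y; X → x; S → X X0; X0 → TX X1; X1 → S TX; S → TX S; X → S X2; X2 → X X3; X3 → S TX; X → S X4; X4 → S X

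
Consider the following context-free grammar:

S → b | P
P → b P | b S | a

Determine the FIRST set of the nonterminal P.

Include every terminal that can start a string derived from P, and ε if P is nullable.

We compute FIRST(P) using the standard algorithm.
FIRST(P) = {a, b}
FIRST(S) = {a, b}
Therefore, FIRST(P) = {a, b}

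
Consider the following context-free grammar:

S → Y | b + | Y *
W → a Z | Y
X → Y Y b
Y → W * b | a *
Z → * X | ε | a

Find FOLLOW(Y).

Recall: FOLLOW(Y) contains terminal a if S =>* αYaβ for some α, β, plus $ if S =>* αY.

We compute FOLLOW(Y) using the standard algorithm.
FOLLOW(S) starts with {$}.
FIRST(S) = {a, b}
FIRST(W) = {a}
FIRST(X) = {a}
FIRST(Y) = {a}
FIRST(Z) = {*, a, ε}
FOLLOW(S) = {$}
FOLLOW(W) = {*}
FOLLOW(X) = {*}
FOLLOW(Y) = {$, *, a, b}
FOLLOW(Z) = {*}
Therefore, FOLLOW(Y) = {$, *, a, b}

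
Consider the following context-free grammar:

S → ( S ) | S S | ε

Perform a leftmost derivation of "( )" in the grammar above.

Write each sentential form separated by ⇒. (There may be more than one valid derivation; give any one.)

S ⇒ S S ⇒ S ⇒ ( S ) ⇒ ( )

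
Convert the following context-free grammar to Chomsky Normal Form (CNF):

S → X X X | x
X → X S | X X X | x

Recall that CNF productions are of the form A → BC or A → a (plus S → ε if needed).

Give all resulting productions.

S → x; X → x; S → X X0; X0 → X X; X → X S; X → X X1; X1 → X X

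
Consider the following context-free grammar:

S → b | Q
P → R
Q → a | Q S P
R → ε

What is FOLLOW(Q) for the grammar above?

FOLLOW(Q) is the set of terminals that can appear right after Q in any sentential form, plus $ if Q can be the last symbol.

We compute FOLLOW(Q) using the standard algorithm.
FOLLOW(S) starts with {$}.
FIRST(P) = {ε}
FIRST(Q) = {a}
FIRST(R) = {ε}
FIRST(S) = {a, b}
FOLLOW(P) = {$, a, b}
FOLLOW(Q) = {$, a, b}
FOLLOW(R) = {$, a, b}
FOLLOW(S) = {$, a, b}
Therefore, FOLLOW(Q) = {$, a, b}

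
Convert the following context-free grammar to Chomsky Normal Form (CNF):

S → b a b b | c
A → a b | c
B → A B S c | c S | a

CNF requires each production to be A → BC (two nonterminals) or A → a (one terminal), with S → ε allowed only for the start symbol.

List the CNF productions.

TB → b; TA → a; S → c; A → c; TC → c; B → a; S → TB X0; X0 → TA X1; X1 → TB TB; A → TA TB; B → A X2; X2 → B X3; X3 → S TC; B → TC S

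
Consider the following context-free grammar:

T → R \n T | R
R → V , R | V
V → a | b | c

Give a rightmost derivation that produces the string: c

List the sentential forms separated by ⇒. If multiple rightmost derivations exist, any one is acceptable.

T ⇒ R ⇒ V ⇒ c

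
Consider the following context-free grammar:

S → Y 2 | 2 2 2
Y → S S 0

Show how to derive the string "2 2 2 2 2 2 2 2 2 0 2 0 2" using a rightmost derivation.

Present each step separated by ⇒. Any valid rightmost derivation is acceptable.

S ⇒ Y 2 ⇒ S S 0 2 ⇒ S Y 2 0 2 ⇒ S S S 0 2 0 2 ⇒ S S 2 2 2 0 2 0 2 ⇒ S 2 2 2 2 2 2 0 2 0 2 ⇒ 2 2 2 2 2 2 2 2 2 0 2 0 2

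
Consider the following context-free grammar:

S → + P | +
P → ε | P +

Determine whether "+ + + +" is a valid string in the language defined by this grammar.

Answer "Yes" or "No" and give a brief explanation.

Yes - a valid derivation exists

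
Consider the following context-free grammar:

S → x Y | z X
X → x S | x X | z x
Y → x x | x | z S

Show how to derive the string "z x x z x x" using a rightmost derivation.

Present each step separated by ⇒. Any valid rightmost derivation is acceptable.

S ⇒ z X ⇒ z x S ⇒ z x x Y ⇒ z x x z S ⇒ z x x z x Y ⇒ z x x z x x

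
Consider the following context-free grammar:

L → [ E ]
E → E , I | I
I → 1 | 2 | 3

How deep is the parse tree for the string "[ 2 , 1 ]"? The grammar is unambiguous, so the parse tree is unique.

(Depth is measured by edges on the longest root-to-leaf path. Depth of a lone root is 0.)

4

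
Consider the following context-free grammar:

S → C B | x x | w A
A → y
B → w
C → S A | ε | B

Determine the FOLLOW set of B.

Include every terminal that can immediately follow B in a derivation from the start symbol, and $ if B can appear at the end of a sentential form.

We compute FOLLOW(B) using the standard algorithm.
FOLLOW(S) starts with {$}.
FIRST(A) = {y}
FIRST(B) = {w}
FIRST(C) = {w, x, ε}
FIRST(S) = {w, x}
FOLLOW(A) = {$, w, y}
FOLLOW(B) = {$, w, y}
FOLLOW(C) = {w}
FOLLOW(S) = {$, y}
Therefore, FOLLOW(B) = {$, w, y}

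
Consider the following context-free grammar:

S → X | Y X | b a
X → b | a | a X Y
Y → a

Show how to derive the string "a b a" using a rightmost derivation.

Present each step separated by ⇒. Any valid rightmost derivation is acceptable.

S ⇒ X ⇒ a X Y ⇒ a X a ⇒ a b a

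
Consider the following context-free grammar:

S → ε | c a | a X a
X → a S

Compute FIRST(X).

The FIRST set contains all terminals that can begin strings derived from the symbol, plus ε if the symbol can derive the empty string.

We compute FIRST(X) using the standard algorithm.
FIRST(S) = {a, c, ε}
FIRST(X) = {a}
Therefore, FIRST(X) = {a}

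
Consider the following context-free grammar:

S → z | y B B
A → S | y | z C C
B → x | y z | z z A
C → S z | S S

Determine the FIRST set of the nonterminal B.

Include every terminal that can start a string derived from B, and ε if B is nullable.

We compute FIRST(B) using the standard algorithm.
FIRST(A) = {y, z}
FIRST(B) = {x, y, z}
FIRST(C) = {y, z}
FIRST(S) = {y, z}
Therefore, FIRST(B) = {x, y, z}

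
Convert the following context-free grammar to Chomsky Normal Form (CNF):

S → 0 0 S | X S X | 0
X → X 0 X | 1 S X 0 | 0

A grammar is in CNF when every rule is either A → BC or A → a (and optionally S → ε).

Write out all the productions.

T0 → 0; S → 0; T1 → 1; X → 0; S → T0 X0; X0 → T0 S; S → X X1; X1 → S X; X → X X2; X2 → T0 X; X → T1 X3; X3 → S X4; X4 → X T0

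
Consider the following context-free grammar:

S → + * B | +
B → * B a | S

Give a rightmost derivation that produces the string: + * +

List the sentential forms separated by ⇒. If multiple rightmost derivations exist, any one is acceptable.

S ⇒ + * B ⇒ + * S ⇒ + * +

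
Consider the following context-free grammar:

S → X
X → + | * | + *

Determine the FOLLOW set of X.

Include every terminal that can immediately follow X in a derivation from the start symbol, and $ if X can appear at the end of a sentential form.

We compute FOLLOW(X) using the standard algorithm.
FOLLOW(S) starts with {$}.
FIRST(S) = {*, +}
FIRST(X) = {*, +}
FOLLOW(S) = {$}
FOLLOW(X) = {$}
Therefore, FOLLOW(X) = {$}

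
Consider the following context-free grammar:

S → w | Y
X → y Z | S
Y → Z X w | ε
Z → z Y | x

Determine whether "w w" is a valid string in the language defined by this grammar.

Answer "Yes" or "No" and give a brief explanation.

No - no valid derivation exists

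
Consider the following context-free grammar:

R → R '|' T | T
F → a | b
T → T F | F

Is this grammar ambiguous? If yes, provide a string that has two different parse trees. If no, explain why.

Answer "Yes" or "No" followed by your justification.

No - the grammar is unambiguous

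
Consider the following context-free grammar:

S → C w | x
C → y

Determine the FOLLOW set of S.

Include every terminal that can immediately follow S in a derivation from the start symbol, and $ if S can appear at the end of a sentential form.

We compute FOLLOW(S) using the standard algorithm.
FOLLOW(S) starts with {$}.
FIRST(C) = {y}
FIRST(S) = {x, y}
FOLLOW(C) = {w}
FOLLOW(S) = {$}
Therefore, FOLLOW(S) = {$}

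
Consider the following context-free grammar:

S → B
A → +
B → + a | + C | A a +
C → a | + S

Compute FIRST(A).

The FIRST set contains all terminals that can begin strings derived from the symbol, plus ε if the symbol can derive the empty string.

We compute FIRST(A) using the standard algorithm.
FIRST(A) = {+}
FIRST(B) = {+}
FIRST(C) = {+, a}
FIRST(S) = {+}
Therefore, FIRST(A) = {+}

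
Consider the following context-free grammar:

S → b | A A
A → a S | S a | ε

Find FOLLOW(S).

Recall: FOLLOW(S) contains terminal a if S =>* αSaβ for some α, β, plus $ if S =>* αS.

We compute FOLLOW(S) using the standard algorithm.
FOLLOW(S) starts with {$}.
FIRST(A) = {a, b, ε}
FIRST(S) = {a, b, ε}
FOLLOW(A) = {$, a, b}
FOLLOW(S) = {$, a, b}
Therefore, FOLLOW(S) = {$, a, b}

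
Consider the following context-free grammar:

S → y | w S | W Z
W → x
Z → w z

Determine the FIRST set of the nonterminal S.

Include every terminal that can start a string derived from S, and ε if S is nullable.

We compute FIRST(S) using the standard algorithm.
FIRST(S) = {w, x, y}
FIRST(W) = {x}
FIRST(Z) = {w}
Therefore, FIRST(S) = {w, x, y}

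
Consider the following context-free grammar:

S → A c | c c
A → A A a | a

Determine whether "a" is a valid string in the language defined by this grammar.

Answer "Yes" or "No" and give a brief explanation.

No - no valid derivation exists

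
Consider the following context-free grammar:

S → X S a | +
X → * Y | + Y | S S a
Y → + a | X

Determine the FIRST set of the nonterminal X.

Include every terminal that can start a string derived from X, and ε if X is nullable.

We compute FIRST(X) using the standard algorithm.
FIRST(S) = {*, +}
FIRST(X) = {*, +}
FIRST(Y) = {*, +}
Therefore, FIRST(X) = {*, +}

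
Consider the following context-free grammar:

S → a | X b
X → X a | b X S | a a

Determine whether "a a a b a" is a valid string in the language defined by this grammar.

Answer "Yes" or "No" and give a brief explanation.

No - no valid derivation exists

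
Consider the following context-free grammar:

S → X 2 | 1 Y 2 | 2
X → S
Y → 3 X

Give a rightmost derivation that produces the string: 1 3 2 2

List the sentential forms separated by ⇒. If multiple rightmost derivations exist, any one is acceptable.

S ⇒ 1 Y 2 ⇒ 1 3 X 2 ⇒ 1 3 S 2 ⇒ 1 3 2 2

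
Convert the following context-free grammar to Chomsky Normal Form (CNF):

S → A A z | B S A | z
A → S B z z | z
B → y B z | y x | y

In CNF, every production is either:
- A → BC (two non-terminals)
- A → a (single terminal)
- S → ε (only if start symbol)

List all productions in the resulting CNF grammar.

TZ → z; S → z; A → z; TY → y; TX → x; B → y; S → A X0; X0 → A TZ; S → B X1; X1 → S A; A → S X2; X2 → B X3; X3 → TZ TZ; B → TY X4; X4 → B TZ; B → TY TX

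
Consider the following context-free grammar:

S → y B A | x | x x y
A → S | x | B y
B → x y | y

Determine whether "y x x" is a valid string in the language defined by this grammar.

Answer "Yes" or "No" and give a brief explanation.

No - no valid derivation exists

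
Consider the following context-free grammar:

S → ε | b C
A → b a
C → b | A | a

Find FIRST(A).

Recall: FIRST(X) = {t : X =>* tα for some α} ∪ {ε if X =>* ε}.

We compute FIRST(A) using the standard algorithm.
FIRST(A) = {b}
FIRST(C) = {a, b}
FIRST(S) = {b, ε}
Therefore, FIRST(A) = {b}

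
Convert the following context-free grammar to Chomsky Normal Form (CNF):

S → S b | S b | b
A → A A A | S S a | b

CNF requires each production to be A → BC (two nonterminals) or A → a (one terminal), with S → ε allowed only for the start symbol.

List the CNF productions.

TB → b; S → b; TA → a; A → b; S → S TB; S → S TB; A → A X0; X0 → A A; A → S X1; X1 → S TA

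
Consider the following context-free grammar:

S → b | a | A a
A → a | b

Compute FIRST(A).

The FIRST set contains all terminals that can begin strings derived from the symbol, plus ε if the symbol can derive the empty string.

We compute FIRST(A) using the standard algorithm.
FIRST(A) = {a, b}
FIRST(S) = {a, b}
Therefore, FIRST(A) = {a, b}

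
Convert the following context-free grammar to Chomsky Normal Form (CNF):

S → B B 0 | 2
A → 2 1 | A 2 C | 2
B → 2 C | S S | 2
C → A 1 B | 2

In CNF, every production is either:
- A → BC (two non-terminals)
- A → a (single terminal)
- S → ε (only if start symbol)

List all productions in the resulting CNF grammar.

T0 → 0; S → 2; T2 → 2; T1 → 1; A → 2; B → 2; C → 2; S → B X0; X0 → B T0; A → T2 T1; A → A X1; X1 → T2 C; B → T2 C; B → S S; C → A X2; X2 → T1 B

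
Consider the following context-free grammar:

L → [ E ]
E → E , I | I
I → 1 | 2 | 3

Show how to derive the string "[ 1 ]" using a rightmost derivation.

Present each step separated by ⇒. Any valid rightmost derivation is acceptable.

L ⇒ [ E ] ⇒ [ I ] ⇒ [ 1 ]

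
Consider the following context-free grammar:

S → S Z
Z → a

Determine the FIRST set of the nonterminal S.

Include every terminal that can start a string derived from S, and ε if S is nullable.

We compute FIRST(S) using the standard algorithm.
FIRST(S) = {}
FIRST(Z) = {a}
Therefore, FIRST(S) = {}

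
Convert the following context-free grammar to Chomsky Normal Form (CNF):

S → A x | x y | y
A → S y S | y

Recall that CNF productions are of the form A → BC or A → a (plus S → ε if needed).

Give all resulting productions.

TX → x; TY → y; S → y; A → y; S → A TX; S → TX TY; A → S X0; X0 → TY S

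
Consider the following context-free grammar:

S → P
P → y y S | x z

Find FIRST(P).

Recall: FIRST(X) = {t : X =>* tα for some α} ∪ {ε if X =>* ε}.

We compute FIRST(P) using the standard algorithm.
FIRST(P) = {x, y}
FIRST(S) = {x, y}
Therefore, FIRST(P) = {x, y}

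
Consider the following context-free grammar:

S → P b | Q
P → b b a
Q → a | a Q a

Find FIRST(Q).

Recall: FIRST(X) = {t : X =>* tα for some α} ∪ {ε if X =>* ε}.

We compute FIRST(Q) using the standard algorithm.
FIRST(P) = {b}
FIRST(Q) = {a}
FIRST(S) = {a, b}
Therefore, FIRST(Q) = {a}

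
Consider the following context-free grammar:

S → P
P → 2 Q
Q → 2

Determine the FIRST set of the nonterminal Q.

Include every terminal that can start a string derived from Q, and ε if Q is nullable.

We compute FIRST(Q) using the standard algorithm.
FIRST(P) = {2}
FIRST(Q) = {2}
FIRST(S) = {2}
Therefore, FIRST(Q) = {2}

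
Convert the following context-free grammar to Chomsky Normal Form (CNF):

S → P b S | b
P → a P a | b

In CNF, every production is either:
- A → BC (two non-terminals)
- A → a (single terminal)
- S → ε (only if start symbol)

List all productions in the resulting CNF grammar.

TB → b; S → b; TA → a; P → b; S → P X0; X0 → TB S; P → TA X1; X1 → P TA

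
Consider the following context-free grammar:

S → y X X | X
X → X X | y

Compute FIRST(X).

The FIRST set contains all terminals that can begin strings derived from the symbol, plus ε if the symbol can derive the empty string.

We compute FIRST(X) using the standard algorithm.
FIRST(S) = {y}
FIRST(X) = {y}
Therefore, FIRST(X) = {y}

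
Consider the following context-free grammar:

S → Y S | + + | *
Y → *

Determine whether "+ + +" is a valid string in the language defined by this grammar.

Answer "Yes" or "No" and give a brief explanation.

No - no valid derivation exists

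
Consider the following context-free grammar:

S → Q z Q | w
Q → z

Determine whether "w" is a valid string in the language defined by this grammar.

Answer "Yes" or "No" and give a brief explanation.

Yes - a valid derivation exists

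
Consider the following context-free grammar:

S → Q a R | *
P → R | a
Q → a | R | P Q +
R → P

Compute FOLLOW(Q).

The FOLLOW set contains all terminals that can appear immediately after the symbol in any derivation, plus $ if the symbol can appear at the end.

We compute FOLLOW(Q) using the standard algorithm.
FOLLOW(S) starts with {$}.
FIRST(P) = {a}
FIRST(Q) = {a}
FIRST(R) = {a}
FIRST(S) = {*, a}
FOLLOW(P) = {$, +, a}
FOLLOW(Q) = {+, a}
FOLLOW(R) = {$, +, a}
FOLLOW(S) = {$}
Therefore, FOLLOW(Q) = {+, a}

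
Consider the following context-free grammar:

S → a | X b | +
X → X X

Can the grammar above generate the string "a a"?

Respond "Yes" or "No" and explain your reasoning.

No - no valid derivation exists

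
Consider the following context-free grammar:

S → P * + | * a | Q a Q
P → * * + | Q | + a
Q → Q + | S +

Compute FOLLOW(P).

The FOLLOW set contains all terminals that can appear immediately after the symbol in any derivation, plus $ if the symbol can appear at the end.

We compute FOLLOW(P) using the standard algorithm.
FOLLOW(S) starts with {$}.
FIRST(P) = {*, +}
FIRST(Q) = {*, +}
FIRST(S) = {*, +}
FOLLOW(P) = {*}
FOLLOW(Q) = {$, *, +, a}
FOLLOW(S) = {$, +}
Therefore, FOLLOW(P) = {*}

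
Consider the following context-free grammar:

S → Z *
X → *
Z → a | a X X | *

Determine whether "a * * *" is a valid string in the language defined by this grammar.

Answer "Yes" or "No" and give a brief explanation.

Yes - a valid derivation exists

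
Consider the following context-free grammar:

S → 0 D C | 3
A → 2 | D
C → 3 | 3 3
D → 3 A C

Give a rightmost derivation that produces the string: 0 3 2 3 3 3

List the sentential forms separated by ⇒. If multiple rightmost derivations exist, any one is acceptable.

S ⇒ 0 D C ⇒ 0 D 3 ⇒ 0 3 A C 3 ⇒ 0 3 A 3 3 3 ⇒ 0 3 2 3 3 3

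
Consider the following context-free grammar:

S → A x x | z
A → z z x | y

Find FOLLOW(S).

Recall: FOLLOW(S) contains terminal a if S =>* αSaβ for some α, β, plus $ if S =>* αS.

We compute FOLLOW(S) using the standard algorithm.
FOLLOW(S) starts with {$}.
FIRST(A) = {y, z}
FIRST(S) = {y, z}
FOLLOW(A) = {x}
FOLLOW(S) = {$}
Therefore, FOLLOW(S) = {$}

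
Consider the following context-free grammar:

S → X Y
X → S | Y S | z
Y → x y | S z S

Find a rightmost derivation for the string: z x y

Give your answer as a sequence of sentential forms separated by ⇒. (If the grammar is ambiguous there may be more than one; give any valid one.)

S ⇒ X Y ⇒ X x y ⇒ z x y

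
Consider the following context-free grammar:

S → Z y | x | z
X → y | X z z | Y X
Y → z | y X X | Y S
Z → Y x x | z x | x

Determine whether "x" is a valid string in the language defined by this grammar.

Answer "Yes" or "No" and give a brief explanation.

Yes - a valid derivation exists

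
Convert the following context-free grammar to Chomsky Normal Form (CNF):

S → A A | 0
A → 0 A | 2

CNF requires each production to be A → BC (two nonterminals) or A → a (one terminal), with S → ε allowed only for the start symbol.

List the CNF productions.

S → 0; T0 → 0; A → 2; S → A A; A → T0 A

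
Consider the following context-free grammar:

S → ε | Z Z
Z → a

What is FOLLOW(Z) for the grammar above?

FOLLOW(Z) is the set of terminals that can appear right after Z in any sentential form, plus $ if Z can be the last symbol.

We compute FOLLOW(Z) using the standard algorithm.
FOLLOW(S) starts with {$}.
FIRST(S) = {a, ε}
FIRST(Z) = {a}
FOLLOW(S) = {$}
FOLLOW(Z) = {$, a}
Therefore, FOLLOW(Z) = {$, a}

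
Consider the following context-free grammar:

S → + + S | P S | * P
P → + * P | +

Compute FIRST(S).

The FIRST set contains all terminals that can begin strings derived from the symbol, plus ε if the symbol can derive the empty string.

We compute FIRST(S) using the standard algorithm.
FIRST(P) = {+}
FIRST(S) = {*, +}
Therefore, FIRST(S) = {*, +}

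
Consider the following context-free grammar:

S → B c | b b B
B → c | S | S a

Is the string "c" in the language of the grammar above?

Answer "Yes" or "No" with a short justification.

No - no valid derivation exists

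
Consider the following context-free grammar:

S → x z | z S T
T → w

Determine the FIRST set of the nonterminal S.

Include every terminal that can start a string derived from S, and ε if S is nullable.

We compute FIRST(S) using the standard algorithm.
FIRST(S) = {x, z}
FIRST(T) = {w}
Therefore, FIRST(S) = {x, z}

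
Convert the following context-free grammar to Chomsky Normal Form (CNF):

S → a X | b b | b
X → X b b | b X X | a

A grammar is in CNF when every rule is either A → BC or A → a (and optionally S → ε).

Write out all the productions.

TA → a; TB → b; S → b; X → a; S → TA X; S → TB TB; X → X X0; X0 → TB TB; X → TB X1; X1 → X X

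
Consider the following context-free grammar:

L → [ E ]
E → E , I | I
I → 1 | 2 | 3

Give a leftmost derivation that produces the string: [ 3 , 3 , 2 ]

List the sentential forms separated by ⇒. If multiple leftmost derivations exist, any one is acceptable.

L ⇒ [ E ] ⇒ [ E , I ] ⇒ [ E , I , I ] ⇒ [ I , I , I ] ⇒ [ 3 , I , I ] ⇒ [ 3 , 3 , I ] ⇒ [ 3 , 3 , 2 ]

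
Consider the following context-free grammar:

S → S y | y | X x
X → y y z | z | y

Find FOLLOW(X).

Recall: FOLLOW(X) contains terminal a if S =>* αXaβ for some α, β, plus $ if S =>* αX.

We compute FOLLOW(X) using the standard algorithm.
FOLLOW(S) starts with {$}.
FIRST(S) = {y, z}
FIRST(X) = {y, z}
FOLLOW(S) = {$, y}
FOLLOW(X) = {x}
Therefore, FOLLOW(X) = {x}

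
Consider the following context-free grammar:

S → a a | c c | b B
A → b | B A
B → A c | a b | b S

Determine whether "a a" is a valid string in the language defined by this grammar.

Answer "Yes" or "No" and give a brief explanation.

Yes - a valid derivation exists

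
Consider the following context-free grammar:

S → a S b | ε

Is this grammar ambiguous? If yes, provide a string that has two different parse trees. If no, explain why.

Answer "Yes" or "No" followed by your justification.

No - the grammar is unambiguous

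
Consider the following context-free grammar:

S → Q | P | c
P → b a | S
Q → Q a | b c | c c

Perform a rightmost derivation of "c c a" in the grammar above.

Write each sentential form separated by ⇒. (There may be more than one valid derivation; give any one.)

S ⇒ Q ⇒ Q a ⇒ c c a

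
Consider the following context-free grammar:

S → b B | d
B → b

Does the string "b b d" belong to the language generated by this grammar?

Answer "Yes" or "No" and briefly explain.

No - no valid derivation exists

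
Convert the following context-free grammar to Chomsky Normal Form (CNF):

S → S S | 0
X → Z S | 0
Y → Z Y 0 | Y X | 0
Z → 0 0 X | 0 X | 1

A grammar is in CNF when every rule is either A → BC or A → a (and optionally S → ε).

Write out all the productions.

S → 0; X → 0; T0 → 0; Y → 0; Z → 1; S → S S; X → Z S; Y → Z X0; X0 → Y T0; Y → Y X; Z → T0 X1; X1 → T0 X; Z → T0 X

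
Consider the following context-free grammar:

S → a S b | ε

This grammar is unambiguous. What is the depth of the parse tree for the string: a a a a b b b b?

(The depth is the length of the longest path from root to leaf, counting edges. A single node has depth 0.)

5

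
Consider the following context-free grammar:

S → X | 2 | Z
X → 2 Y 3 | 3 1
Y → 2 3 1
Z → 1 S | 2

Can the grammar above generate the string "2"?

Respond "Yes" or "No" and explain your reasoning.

Yes - a valid derivation exists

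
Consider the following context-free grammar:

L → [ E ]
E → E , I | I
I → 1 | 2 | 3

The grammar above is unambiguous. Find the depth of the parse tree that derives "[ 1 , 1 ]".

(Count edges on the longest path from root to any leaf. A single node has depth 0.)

4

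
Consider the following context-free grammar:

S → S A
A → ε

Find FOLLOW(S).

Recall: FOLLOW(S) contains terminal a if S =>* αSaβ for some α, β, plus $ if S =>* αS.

We compute FOLLOW(S) using the standard algorithm.
FOLLOW(S) starts with {$}.
FIRST(A) = {ε}
FIRST(S) = {}
FOLLOW(A) = {$}
FOLLOW(S) = {$}
Therefore, FOLLOW(S) = {$}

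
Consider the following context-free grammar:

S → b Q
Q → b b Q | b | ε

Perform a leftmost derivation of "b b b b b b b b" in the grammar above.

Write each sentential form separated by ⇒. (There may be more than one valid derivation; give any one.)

S ⇒ b Q ⇒ b b b Q ⇒ b b b b b Q ⇒ b b b b b b b Q ⇒ b b b b b b b b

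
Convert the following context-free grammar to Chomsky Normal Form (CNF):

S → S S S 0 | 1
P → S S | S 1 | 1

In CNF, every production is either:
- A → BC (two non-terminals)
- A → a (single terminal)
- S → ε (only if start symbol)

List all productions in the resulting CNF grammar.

T0 → 0; S → 1; T1 → 1; P → 1; S → S X0; X0 → S X1; X1 → S T0; P → S S; P → S T1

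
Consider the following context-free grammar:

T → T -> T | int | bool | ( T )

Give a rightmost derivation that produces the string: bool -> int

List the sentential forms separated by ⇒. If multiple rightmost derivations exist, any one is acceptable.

T ⇒ T -> T ⇒ T -> int ⇒ bool -> int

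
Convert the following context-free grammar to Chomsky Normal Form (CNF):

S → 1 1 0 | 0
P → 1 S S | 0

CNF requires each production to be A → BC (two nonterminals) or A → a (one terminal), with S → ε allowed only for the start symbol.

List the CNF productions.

T1 → 1; T0 → 0; S → 0; P → 0; S → T1 X0; X0 → T1 T0; P → T1 X1; X1 → S S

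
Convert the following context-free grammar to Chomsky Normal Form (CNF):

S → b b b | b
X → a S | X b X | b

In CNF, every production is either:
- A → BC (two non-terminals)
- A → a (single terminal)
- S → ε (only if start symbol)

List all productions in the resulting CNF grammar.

TB → b; S → b; TA → a; X → b; S → TB X0; X0 → TB TB; X → TA S; X → X X1; X1 → TB X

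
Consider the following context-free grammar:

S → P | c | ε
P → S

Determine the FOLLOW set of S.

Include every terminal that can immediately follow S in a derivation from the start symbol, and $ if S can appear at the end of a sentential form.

We compute FOLLOW(S) using the standard algorithm.
FOLLOW(S) starts with {$}.
FIRST(P) = {c, ε}
FIRST(S) = {c, ε}
FOLLOW(P) = {$}
FOLLOW(S) = {$}
Therefore, FOLLOW(S) = {$}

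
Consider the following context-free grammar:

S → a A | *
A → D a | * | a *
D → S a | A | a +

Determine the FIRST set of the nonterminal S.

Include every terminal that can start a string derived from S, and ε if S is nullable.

We compute FIRST(S) using the standard algorithm.
FIRST(A) = {*, a}
FIRST(D) = {*, a}
FIRST(S) = {*, a}
Therefore, FIRST(S) = {*, a}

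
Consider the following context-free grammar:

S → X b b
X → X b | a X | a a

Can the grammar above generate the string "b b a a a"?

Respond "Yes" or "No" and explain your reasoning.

No - no valid derivation exists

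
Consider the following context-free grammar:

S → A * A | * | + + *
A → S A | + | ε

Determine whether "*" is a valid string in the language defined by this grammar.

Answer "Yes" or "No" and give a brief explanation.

Yes - a valid derivation exists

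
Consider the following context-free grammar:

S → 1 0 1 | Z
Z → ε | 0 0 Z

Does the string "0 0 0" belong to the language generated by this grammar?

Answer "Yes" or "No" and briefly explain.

No - no valid derivation exists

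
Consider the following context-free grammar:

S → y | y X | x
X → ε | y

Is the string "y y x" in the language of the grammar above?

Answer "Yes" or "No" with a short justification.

No - no valid derivation exists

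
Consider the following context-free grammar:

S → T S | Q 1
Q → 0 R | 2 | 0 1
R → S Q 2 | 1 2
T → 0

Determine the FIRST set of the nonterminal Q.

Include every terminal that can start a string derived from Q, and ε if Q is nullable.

We compute FIRST(Q) using the standard algorithm.
FIRST(Q) = {0, 2}
FIRST(R) = {0, 1, 2}
FIRST(S) = {0, 2}
FIRST(T) = {0}
Therefore, FIRST(Q) = {0, 2}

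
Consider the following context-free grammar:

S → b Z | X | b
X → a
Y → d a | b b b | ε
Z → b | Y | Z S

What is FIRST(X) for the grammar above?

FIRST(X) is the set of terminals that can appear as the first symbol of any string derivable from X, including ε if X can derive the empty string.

We compute FIRST(X) using the standard algorithm.
FIRST(S) = {a, b}
FIRST(X) = {a}
FIRST(Y) = {b, d, ε}
FIRST(Z) = {a, b, d, ε}
Therefore, FIRST(X) = {a}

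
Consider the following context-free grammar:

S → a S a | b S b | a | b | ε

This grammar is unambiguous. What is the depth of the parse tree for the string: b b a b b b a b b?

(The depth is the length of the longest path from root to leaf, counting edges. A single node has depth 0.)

5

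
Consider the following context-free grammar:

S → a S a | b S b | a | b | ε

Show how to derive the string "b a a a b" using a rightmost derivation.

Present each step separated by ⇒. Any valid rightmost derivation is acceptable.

S ⇒ b S b ⇒ b a S a b ⇒ b a a a b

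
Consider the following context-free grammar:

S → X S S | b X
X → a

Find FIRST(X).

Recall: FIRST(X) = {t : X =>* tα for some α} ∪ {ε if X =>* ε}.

We compute FIRST(X) using the standard algorithm.
FIRST(S) = {a, b}
FIRST(X) = {a}
Therefore, FIRST(X) = {a}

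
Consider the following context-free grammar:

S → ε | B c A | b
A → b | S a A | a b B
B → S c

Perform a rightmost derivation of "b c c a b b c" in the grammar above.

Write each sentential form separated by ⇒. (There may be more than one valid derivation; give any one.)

S ⇒ B c A ⇒ B c a b B ⇒ B c a b S c ⇒ B c a b b c ⇒ S c c a b b c ⇒ b c c a b b c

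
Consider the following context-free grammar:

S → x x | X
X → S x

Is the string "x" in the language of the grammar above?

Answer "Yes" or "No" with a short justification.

No - no valid derivation exists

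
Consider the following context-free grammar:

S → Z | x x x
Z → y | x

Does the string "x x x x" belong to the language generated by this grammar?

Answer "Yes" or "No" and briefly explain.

No - no valid derivation exists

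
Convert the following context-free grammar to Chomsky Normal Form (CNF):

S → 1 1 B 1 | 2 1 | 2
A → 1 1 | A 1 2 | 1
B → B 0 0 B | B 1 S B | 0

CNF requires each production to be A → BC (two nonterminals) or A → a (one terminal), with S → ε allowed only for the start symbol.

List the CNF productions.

T1 → 1; T2 → 2; S → 2; A → 1; T0 → 0; B → 0; S → T1 X0; X0 → T1 X1; X1 → B T1; S → T2 T1; A → T1 T1; A → A X2; X2 → T1 T2; B → B X3; X3 → T0 X4; X4 → T0 B; B → B X5; X5 → T1 X6; X6 → S B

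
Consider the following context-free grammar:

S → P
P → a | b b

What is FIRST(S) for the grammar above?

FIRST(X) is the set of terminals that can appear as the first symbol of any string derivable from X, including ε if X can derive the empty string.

We compute FIRST(S) using the standard algorithm.
FIRST(P) = {a, b}
FIRST(S) = {a, b}
Therefore, FIRST(S) = {a, b}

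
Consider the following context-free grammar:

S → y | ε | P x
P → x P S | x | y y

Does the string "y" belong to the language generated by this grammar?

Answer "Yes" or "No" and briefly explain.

Yes - a valid derivation exists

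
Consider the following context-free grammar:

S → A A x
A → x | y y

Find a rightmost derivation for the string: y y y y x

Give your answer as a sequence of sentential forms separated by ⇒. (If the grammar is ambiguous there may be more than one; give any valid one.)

S ⇒ A A x ⇒ A y y x ⇒ y y y y x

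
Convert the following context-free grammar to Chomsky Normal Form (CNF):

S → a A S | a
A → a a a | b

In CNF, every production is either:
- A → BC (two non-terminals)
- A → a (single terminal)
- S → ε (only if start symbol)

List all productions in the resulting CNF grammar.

TA → a; S → a; A → b; S → TA X0; X0 → A S; A → TA X1; X1 → TA TA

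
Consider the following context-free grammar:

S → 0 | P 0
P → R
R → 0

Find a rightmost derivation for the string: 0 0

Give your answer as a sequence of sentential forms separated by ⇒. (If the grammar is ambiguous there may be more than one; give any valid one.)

S ⇒ P 0 ⇒ R 0 ⇒ 0 0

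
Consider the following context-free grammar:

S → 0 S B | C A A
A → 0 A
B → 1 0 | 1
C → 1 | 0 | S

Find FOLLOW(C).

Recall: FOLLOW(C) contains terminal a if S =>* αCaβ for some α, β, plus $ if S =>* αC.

We compute FOLLOW(C) using the standard algorithm.
FOLLOW(S) starts with {$}.
FIRST(A) = {0}
FIRST(B) = {1}
FIRST(C) = {0, 1}
FIRST(S) = {0, 1}
FOLLOW(A) = {$, 0, 1}
FOLLOW(B) = {$, 0, 1}
FOLLOW(C) = {0}
FOLLOW(S) = {$, 0, 1}
Therefore, FOLLOW(C) = {0}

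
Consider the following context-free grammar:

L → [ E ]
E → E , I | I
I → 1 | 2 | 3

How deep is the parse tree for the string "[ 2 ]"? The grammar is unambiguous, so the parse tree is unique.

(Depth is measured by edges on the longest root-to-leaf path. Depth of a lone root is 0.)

3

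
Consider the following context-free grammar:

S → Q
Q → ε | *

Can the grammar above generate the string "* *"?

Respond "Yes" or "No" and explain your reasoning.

No - no valid derivation exists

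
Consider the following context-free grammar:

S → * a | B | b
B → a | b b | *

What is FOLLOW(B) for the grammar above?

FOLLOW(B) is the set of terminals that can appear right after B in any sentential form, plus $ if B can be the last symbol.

We compute FOLLOW(B) using the standard algorithm.
FOLLOW(S) starts with {$}.
FIRST(B) = {*, a, b}
FIRST(S) = {*, a, b}
FOLLOW(B) = {$}
FOLLOW(S) = {$}
Therefore, FOLLOW(B) = {$}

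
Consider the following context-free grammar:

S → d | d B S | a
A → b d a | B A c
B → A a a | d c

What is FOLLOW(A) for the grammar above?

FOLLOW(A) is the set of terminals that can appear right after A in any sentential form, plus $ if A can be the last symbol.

We compute FOLLOW(A) using the standard algorithm.
FOLLOW(S) starts with {$}.
FIRST(A) = {b, d}
FIRST(B) = {b, d}
FIRST(S) = {a, d}
FOLLOW(A) = {a, c}
FOLLOW(B) = {a, b, d}
FOLLOW(S) = {$}
Therefore, FOLLOW(A) = {a, c}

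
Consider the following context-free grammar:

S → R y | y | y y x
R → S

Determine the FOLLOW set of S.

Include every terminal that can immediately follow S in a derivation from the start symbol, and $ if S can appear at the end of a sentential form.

We compute FOLLOW(S) using the standard algorithm.
FOLLOW(S) starts with {$}.
FIRST(R) = {y}
FIRST(S) = {y}
FOLLOW(R) = {y}
FOLLOW(S) = {$, y}
Therefore, FOLLOW(S) = {$, y}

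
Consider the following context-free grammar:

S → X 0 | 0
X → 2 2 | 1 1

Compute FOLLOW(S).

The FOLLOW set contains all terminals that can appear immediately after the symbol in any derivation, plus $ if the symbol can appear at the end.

We compute FOLLOW(S) using the standard algorithm.
FOLLOW(S) starts with {$}.
FIRST(S) = {0, 1, 2}
FIRST(X) = {1, 2}
FOLLOW(S) = {$}
FOLLOW(X) = {0}
Therefore, FOLLOW(S) = {$}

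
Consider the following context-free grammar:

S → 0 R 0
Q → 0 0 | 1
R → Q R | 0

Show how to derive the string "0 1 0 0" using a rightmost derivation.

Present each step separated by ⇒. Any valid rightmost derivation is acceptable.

S ⇒ 0 R 0 ⇒ 0 Q R 0 ⇒ 0 Q 0 0 ⇒ 0 1 0 0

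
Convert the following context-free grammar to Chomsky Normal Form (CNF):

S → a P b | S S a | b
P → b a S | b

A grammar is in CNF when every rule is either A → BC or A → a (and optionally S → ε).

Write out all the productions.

TA → a; TB → b; S → b; P → b; S → TA X0; X0 → P TB; S → S X1; X1 → S TA; P → TB X2; X2 → TA S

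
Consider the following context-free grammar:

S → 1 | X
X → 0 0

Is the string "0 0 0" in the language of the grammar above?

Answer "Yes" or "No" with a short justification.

No - no valid derivation exists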